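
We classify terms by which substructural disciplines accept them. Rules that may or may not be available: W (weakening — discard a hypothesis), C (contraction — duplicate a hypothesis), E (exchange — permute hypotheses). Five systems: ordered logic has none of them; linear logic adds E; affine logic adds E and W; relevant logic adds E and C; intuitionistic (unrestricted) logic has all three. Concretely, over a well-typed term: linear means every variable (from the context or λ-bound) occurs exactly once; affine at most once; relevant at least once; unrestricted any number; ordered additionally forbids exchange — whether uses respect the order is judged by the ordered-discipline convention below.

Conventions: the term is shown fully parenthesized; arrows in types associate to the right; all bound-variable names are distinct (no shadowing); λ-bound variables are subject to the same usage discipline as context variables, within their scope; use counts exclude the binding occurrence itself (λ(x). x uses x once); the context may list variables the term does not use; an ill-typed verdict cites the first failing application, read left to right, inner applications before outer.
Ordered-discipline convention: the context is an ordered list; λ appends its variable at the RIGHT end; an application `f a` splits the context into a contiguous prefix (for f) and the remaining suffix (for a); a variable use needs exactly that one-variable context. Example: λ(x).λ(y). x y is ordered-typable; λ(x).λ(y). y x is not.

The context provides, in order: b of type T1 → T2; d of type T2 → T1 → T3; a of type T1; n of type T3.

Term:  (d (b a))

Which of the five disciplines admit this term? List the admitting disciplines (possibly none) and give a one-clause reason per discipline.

accepted by: affine, unrestricted
variable uses: b=1; d=1; a=1; n=0
use order (left to right): d, b, a
typing: the term checks, with type T1 → T3
ordered: ✗ — n never used (weakening)
linear: ✗ — n never used (weakening)
affine: ✓ — at most one use each (b, d, a, n)
relevant: ✗ — n never used (weakening)
unrestricted: ✓ — simply typable at T1 → T3; W, C, E all held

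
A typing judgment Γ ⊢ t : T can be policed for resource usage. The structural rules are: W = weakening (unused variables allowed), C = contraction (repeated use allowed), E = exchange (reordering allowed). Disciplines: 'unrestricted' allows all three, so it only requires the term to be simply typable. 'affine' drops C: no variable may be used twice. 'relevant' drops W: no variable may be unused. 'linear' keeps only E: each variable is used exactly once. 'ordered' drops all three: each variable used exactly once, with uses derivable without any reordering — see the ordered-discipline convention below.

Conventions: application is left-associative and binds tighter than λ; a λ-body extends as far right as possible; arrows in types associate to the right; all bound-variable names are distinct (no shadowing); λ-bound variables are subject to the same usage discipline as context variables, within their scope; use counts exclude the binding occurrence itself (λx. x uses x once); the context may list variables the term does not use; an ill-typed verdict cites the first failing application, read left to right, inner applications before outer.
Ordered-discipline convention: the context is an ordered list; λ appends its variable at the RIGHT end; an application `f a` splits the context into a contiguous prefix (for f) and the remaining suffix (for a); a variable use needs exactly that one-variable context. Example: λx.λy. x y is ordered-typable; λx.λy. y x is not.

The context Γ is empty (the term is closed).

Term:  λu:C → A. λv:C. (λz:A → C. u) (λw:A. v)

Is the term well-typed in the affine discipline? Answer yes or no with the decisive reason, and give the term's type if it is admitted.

yes — none of u, v, z, w used more than once; term : (C → A) → C → C → A
usage: u [bound] ×1; v [bound] ×1; z [bound] ×0; w [bound] ×0
order of uses: u, v
typing: well-typed at (C → A) → C → C → A
summary: ordered ✗; linear ✗; affine ✓; relevant ✗; unrestricted ✓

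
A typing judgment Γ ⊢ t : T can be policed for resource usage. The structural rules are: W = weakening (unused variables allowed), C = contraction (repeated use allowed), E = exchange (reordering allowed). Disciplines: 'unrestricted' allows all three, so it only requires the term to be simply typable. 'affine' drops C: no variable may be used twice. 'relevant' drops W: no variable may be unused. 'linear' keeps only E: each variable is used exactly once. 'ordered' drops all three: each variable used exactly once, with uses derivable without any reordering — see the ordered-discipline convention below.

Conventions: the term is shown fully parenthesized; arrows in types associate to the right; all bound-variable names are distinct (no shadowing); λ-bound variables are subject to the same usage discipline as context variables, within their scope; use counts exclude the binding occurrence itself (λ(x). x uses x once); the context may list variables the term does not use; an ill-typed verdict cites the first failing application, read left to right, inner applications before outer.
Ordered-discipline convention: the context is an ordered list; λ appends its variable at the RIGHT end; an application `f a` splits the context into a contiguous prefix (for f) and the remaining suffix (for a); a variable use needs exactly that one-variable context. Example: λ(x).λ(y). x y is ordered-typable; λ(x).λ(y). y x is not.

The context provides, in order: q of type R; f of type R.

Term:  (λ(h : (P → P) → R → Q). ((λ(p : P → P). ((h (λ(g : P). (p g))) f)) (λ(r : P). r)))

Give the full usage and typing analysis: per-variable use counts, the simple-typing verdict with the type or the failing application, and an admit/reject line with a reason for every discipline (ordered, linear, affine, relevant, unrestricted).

counts: q: 0; f: 1; h (bound): 1; p (bound): 1; g (bound): 1; r (bound): 1
left-to-right use order: h, p, g, f, r
typing: well-typed — term : ((P → P) → R → Q) → Q
ordered ✗ (q never used (weakening))
linear ✗ (q never used (weakening))
affine ✓ (no duplicate uses among q, f, h, p, g, r)
relevant ✗ (q never used (weakening))
unrestricted ✓ (simply typable at ((P → P) → R → Q) → Q; W, C, E all held)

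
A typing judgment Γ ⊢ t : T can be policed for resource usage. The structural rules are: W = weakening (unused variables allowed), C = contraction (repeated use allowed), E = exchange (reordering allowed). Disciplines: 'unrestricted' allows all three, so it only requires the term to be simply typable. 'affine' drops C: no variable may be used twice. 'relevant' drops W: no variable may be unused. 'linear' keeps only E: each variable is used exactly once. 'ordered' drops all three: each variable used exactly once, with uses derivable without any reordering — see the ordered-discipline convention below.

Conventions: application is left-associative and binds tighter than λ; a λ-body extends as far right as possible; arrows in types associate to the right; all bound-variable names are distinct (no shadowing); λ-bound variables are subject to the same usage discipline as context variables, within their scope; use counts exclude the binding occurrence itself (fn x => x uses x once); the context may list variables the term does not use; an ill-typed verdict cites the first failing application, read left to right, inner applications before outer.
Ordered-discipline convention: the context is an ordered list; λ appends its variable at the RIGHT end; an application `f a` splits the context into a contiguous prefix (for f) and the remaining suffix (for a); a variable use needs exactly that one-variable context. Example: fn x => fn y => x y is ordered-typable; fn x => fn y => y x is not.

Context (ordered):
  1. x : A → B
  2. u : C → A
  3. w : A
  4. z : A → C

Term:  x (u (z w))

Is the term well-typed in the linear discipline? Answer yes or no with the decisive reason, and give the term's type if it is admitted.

yes — each of x, u, w, z used exactly once; term : B
variable uses: x: 1×; u: 1×; w: 1×; z: 1×
left-to-right use order: x, u, z, w
typing: well-typed — term : B
per-discipline verdicts: ordered ✗ | linear ✓ | affine ✓ | relevant ✓ | unrestricted ✓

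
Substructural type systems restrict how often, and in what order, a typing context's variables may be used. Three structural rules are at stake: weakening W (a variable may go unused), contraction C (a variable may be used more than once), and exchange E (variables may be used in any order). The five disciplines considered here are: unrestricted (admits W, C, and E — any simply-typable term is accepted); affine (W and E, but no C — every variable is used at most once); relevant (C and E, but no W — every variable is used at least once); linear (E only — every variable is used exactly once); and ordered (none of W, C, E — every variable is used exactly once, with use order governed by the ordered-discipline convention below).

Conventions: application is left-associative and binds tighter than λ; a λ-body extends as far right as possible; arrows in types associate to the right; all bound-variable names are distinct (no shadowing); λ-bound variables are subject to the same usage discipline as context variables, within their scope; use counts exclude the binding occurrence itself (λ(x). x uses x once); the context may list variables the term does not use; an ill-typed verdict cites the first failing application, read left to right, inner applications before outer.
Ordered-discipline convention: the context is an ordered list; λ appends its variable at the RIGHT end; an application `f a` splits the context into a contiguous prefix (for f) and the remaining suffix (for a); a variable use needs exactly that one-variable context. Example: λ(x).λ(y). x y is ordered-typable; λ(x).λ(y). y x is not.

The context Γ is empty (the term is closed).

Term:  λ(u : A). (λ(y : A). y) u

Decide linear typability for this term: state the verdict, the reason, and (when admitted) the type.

yes — single use per variable (u, y); term : A -> A
counts: u [bound]=1; y [bound]=1
left-to-right use order: y, u
typing: well-typed — term : A -> A
across the five disciplines: ordered ✓ | linear ✓ | affine ✓ | relevant ✓ | unrestricted ✓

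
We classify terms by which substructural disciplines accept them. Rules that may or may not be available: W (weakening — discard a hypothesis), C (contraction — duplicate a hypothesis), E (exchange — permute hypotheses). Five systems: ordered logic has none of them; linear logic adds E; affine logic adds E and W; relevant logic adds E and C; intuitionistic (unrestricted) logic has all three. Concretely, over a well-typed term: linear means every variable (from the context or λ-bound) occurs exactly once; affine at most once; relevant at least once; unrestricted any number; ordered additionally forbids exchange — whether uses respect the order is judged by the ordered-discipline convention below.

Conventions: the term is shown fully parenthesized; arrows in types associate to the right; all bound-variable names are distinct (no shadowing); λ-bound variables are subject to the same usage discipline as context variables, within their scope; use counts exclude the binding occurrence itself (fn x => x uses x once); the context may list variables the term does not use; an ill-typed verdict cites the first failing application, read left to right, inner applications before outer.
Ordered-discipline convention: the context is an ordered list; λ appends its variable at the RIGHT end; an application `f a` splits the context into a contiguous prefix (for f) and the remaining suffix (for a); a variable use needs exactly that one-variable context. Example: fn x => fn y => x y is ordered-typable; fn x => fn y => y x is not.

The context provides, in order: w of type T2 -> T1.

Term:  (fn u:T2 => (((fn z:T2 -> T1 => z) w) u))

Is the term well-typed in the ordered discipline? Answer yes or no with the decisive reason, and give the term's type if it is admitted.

yes — single-use (w, u, z), ordered derivation ok; term : T2 -> T1
variable uses: w: 1×, u (bound): 1×, z (bound): 1×
use order (left to right): z, w, u
typing: ✓ — T2 -> T1
per-discipline verdicts: ordered ✓ | linear ✓ | affine ✓ | relevant ✓ | unrestricted ✓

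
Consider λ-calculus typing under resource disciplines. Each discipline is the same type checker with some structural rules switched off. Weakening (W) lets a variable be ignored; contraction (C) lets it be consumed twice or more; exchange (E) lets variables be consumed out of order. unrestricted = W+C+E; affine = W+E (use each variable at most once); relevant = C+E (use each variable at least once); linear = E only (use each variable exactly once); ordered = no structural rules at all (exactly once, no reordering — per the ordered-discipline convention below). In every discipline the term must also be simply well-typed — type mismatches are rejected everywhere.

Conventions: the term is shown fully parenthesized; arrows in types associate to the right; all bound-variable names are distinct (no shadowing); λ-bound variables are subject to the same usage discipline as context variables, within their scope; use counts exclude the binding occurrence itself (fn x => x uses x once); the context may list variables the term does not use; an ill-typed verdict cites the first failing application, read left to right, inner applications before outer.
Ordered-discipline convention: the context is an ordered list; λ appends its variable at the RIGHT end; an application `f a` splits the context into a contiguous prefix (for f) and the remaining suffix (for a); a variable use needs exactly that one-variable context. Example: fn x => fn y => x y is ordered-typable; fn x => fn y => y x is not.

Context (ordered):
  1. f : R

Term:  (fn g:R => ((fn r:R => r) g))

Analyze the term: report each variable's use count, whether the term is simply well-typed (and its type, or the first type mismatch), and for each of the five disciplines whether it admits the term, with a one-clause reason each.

use counts: f: 0×, g (λ-bound): 1×, r (λ-bound): 1×
order of uses: r, g
typing: ✓ — R -> R
ordered: ✗, f left unused
linear: ✗, f left unused
affine: ✓, none of f, g, r used more than once
relevant: ✗, f left unused
unrestricted: ✓, simply typable at R -> R; W, C, E all held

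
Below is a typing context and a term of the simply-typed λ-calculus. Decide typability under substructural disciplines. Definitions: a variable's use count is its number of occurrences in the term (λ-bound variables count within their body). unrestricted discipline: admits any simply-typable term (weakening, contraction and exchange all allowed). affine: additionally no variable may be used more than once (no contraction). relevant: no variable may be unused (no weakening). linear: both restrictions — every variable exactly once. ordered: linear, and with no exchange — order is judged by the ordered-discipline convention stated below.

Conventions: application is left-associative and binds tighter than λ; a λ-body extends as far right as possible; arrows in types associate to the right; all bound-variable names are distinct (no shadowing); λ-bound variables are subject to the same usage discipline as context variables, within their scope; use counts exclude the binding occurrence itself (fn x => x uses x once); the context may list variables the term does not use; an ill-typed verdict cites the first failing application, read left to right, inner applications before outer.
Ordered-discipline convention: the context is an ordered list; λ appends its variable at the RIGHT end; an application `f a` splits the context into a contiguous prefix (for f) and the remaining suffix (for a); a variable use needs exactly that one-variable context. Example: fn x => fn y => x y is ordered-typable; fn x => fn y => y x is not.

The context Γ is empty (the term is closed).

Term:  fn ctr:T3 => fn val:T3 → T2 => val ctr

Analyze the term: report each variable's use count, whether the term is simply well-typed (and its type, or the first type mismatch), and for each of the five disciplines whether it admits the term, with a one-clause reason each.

use counts: ctr (λ-bound) ×1, val (λ-bound) ×1
left-to-right use order: val, ctr
typing: well-typed at T3 → (T3 → T2) → T2
ordered ✗ (use order val, ctr needs exchange)
linear ✓ (each of ctr, val used exactly once)
affine ✓ (none of ctr, val used more than once)
relevant ✓ (ctr, val: all used, weakening unneeded)
unrestricted ✓ (well-typed at T3 → (T3 → T2) → T2; no restrictions here)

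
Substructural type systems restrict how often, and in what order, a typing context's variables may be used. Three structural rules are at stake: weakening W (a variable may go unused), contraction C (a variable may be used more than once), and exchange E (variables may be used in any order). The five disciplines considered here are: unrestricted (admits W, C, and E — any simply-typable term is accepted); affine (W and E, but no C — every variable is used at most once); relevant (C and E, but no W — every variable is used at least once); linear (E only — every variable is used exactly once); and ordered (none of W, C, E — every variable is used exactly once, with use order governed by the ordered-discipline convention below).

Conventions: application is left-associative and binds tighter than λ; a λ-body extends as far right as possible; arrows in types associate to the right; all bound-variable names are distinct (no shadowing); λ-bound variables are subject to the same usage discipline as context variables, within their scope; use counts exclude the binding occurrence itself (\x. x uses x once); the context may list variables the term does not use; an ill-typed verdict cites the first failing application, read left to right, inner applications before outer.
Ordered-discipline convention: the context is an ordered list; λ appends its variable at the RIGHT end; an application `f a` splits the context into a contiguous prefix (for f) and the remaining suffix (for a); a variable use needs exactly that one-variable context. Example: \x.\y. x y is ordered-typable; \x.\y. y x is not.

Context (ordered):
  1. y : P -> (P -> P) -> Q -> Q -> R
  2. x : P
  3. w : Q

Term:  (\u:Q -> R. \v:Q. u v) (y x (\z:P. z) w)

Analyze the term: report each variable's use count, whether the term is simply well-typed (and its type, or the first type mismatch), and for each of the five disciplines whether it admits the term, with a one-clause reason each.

use counts: y ×1, x ×1, w ×1, u (bound) ×1, v (bound) ×1, z (bound) ×1
left-to-right use order: u, v, y, x, z, w
typing: well-typed at Q -> R
ordered ✓ (y, x, w, u, v, z: once each, no exchange needed)
linear ✓ (single use per variable (y, x, w, u, v, z))
affine ✓ (none of y, x, w, u, v, z used more than once)
relevant ✓ (at least one use each (y, x, w, u, v, z))
unrestricted ✓ (type-checks (Q -> R) and nothing is barred)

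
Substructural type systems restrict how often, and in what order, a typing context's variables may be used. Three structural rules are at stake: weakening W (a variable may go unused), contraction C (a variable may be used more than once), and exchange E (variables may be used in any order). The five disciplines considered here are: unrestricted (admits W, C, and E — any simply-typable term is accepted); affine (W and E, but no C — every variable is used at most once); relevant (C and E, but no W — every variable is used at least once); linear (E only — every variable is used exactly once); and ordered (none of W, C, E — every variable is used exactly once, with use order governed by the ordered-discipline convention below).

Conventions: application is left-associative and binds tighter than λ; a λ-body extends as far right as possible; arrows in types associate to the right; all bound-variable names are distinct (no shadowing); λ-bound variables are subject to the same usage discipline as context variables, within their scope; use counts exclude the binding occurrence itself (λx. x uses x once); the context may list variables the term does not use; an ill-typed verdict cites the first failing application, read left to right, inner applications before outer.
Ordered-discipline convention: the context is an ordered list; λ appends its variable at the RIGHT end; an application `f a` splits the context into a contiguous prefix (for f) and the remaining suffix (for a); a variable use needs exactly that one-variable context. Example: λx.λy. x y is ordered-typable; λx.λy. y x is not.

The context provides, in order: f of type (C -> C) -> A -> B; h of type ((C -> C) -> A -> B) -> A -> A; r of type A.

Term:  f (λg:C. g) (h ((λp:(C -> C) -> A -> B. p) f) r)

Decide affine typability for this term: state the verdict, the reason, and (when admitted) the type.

no — uses contraction: f ×2
counts: f: 2; h: 1; r: 1; g (bound): 1; p (bound): 1
left-to-right use order: f, g, h, p, f, r
typing: well-typed at B
all disciplines: ordered ✗, linear ✗, affine ✗, relevant ✓, unrestricted ✓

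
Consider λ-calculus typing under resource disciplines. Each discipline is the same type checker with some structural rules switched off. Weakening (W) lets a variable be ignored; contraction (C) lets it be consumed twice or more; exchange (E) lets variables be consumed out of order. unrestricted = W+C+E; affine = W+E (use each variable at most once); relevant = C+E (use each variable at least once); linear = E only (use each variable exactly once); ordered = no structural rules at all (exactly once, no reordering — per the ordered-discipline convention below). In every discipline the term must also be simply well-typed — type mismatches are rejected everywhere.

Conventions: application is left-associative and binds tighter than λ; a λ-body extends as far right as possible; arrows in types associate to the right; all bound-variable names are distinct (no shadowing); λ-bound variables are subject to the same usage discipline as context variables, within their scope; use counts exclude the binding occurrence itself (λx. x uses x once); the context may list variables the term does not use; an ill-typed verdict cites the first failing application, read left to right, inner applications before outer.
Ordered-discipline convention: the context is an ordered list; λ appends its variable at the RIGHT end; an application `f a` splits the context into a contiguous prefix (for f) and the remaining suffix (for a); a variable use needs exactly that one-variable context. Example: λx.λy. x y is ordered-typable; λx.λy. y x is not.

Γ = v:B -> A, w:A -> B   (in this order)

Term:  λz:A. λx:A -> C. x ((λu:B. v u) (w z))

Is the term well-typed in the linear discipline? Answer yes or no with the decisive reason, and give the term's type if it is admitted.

yes — each of v, w, z, x, u used exactly once; term : A -> (A -> C) -> C
usage: v: 1; w: 1; z [bound]: 1; x [bound]: 1; u [bound]: 1
use order (left to right): x, v, u, w, z
typing: ✓ — A -> (A -> C) -> C
across the five disciplines: ordered ✗, linear ✓, affine ✓, relevant ✓, unrestricted ✓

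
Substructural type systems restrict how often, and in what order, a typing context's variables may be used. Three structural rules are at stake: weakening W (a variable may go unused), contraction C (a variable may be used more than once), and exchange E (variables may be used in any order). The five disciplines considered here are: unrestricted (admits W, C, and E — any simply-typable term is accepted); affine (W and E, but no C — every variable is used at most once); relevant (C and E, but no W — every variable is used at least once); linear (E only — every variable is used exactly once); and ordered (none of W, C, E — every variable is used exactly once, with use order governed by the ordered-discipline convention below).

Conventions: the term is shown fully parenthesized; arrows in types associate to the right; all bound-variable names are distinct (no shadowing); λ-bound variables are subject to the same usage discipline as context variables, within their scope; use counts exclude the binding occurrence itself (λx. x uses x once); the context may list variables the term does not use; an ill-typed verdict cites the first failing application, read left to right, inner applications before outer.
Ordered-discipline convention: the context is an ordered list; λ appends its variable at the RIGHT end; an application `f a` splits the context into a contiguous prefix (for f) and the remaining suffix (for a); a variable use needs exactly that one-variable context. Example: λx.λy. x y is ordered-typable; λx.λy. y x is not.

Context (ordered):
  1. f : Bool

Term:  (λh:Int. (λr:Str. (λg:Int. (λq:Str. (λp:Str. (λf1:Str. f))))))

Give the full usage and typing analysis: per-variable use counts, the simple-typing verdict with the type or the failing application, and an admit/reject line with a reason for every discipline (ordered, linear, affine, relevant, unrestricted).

counts: f ×1, h (bound) ×0, r (bound) ×0, g (bound) ×0, q (bound) ×0, p (bound) ×0, f1 (bound) ×0
use order (left to right): f
typing: the term checks, with type Int -> Str -> Int -> Str -> Str -> Str -> Bool
ordered ✗ (needs weakening: h, r, g, q, p, f1 unused)
linear ✗ (needs weakening: h, r, g, q, p, f1 unused)
affine ✓ (at most one use each (f, h, r, g, q, p, f1))
relevant ✗ (needs weakening: h, r, g, q, p, f1 unused)
unrestricted ✓ (well-typed at Int -> Str -> Int -> Str -> Str -> Str -> Bool; no restrictions here)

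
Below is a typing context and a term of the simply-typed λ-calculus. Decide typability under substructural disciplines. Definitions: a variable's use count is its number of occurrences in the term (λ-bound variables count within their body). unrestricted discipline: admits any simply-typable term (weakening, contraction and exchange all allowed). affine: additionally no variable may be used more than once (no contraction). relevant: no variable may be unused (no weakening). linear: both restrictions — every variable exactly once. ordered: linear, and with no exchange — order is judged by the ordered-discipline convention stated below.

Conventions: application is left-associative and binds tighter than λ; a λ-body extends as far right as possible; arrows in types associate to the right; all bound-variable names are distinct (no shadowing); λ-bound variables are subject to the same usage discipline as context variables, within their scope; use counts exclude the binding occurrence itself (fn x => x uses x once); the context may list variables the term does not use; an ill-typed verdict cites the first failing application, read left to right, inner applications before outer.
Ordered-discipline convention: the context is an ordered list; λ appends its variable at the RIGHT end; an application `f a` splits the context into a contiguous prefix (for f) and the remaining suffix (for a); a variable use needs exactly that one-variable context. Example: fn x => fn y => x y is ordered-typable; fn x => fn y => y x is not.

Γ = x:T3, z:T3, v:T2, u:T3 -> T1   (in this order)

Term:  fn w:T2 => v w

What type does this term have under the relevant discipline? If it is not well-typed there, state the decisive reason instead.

not well-typed under relevant — the type mismatch rejects it
counts: x: 0×; z: 0×; v: 1×; u: 0×; w [bound]: 1×
left-to-right use order: v, w
typing: ill-typed: applying a non-function (T2)
across the five disciplines: ordered ✗ · linear ✗ · affine ✗ · relevant ✗ · unrestricted ✗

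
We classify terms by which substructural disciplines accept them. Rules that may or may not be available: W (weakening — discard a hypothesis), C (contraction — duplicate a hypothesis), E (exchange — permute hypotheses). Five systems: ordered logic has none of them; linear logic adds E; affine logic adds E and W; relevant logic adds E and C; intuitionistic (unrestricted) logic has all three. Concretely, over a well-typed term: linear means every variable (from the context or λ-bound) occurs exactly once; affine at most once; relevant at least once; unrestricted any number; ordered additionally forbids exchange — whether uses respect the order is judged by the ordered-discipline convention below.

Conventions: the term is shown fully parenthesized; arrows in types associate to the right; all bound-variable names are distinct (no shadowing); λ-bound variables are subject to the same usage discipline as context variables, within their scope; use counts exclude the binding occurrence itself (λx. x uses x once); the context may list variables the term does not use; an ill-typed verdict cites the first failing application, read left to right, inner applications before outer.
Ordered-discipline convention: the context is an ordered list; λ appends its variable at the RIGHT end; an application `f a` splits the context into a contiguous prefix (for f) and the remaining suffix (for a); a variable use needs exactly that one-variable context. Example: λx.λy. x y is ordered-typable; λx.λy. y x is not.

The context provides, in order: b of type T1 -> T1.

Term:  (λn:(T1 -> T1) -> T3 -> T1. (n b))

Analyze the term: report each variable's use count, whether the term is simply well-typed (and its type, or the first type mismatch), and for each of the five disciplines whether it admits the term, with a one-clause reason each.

usage: b=1; n (λ-bound)=1
use order (left to right): n, b
typing: the term checks, with type ((T1 -> T1) -> T3 -> T1) -> T3 -> T1
ordered ✗ (use order n, b needs exchange)
linear ✓ (exactly-once usage across b, n)
affine ✓ (at most one use each (b, n))
relevant ✓ (none of b, n goes unused)
unrestricted ✓ (simply typable at ((T1 -> T1) -> T3 -> T1) -> T3 -> T1; W, C, E all held)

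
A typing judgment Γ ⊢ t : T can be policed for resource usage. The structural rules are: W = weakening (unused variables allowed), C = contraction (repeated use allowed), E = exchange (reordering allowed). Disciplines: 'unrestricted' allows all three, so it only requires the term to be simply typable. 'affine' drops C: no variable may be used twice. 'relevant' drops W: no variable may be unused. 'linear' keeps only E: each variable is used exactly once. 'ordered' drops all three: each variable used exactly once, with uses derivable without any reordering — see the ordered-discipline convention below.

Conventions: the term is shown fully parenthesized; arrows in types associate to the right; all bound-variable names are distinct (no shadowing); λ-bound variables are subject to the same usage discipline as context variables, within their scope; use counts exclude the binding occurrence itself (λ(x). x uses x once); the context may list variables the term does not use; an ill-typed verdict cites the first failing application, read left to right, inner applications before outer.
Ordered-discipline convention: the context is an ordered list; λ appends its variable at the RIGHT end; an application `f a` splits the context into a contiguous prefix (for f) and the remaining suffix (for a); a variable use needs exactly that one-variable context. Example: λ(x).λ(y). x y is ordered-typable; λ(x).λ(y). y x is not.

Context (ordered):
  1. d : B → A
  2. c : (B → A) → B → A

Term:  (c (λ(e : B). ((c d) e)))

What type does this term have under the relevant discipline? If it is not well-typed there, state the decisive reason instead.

term : B → A
counts: d: 1, c: 2, e [bound]: 1
use order (left to right): c, c, d, e
typing: well-typed at B → A
all disciplines: ordered ✗ · linear ✗ · affine ✗ · relevant ✓ · unrestricted ✓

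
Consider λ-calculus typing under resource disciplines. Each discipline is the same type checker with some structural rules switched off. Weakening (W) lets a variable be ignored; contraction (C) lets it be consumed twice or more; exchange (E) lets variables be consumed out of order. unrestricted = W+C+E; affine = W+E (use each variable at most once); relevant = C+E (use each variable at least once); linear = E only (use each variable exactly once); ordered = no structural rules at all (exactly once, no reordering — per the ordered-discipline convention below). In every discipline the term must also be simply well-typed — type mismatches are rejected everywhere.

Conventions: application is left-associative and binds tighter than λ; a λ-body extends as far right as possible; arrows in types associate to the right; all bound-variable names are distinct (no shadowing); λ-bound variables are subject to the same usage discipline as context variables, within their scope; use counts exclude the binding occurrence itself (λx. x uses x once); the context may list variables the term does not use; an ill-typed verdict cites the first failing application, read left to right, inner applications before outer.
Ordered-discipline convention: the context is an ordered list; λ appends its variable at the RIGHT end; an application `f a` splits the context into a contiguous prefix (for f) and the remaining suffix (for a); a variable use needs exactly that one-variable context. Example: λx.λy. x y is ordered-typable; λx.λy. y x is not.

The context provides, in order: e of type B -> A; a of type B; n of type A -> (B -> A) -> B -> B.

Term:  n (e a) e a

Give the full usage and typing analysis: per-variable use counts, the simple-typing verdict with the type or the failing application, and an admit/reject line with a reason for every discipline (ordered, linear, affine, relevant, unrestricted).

usage: e ×2; a ×2; n ×1
left-to-right use order: n, e, a, e, a
typing: well-typed at B
ordered ✗ (e ×2, a ×2 used more than once (contraction))
linear ✗ (e ×2, a ×2 used more than once (contraction))
affine ✗ (e ×2, a ×2 used more than once (contraction))
relevant ✓ (at least one use each (e, a, n))
unrestricted ✓ (type-checks (B) and nothing is barred)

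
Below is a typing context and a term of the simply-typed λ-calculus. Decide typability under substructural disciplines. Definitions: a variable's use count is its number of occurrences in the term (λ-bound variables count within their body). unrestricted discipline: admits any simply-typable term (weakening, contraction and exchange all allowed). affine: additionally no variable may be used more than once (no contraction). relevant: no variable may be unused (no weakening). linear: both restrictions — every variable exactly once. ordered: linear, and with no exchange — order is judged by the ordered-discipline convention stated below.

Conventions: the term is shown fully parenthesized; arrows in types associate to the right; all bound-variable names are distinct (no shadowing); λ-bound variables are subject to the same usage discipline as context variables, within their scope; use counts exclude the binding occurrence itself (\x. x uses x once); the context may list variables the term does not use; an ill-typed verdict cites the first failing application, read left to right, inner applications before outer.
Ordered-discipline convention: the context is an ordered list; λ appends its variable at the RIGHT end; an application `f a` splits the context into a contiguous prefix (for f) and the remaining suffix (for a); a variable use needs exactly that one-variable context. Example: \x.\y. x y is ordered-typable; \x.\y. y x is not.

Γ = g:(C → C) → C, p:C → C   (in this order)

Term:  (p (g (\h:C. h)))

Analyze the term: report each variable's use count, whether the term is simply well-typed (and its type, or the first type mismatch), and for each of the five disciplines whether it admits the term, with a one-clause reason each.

usage: g ×1, p ×1, h (bound) ×1
left-to-right use order: p, g, h
typing: the term checks, with type C
ordered: ✗ — no contiguous prefix/suffix split fits p, g, h
linear: ✓ — each of g, p, h used exactly once
affine: ✓ — g, p, h: no repeats, contraction unneeded
relevant: ✓ — g, p, h: all used, weakening unneeded
unrestricted: ✓ — typability at C is all that's needed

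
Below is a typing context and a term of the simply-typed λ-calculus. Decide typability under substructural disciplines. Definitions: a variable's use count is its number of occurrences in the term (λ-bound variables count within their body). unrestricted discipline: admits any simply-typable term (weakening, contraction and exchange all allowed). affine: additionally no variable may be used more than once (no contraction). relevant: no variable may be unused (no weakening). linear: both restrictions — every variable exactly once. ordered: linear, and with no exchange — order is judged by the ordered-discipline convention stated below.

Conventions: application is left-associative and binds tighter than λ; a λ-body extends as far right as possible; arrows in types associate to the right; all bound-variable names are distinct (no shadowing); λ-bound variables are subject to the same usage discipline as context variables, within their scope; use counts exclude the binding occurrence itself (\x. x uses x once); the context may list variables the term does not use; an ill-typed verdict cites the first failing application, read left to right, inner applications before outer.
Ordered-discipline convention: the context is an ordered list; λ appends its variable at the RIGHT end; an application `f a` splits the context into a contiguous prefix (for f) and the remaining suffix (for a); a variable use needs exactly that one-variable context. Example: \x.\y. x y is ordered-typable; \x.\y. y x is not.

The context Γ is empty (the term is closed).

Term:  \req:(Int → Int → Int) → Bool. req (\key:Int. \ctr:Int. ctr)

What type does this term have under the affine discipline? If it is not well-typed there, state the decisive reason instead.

term : ((Int → Int → Int) → Bool) → Bool
counts: req [bound]: 1×; key [bound]: 0×; ctr [bound]: 1×
use order (left to right): req, ctr
typing: ✓ — ((Int → Int → Int) → Bool) → Bool
per-discipline verdicts: ordered ✗ · linear ✗ · affine ✓ · relevant ✗ · unrestricted ✓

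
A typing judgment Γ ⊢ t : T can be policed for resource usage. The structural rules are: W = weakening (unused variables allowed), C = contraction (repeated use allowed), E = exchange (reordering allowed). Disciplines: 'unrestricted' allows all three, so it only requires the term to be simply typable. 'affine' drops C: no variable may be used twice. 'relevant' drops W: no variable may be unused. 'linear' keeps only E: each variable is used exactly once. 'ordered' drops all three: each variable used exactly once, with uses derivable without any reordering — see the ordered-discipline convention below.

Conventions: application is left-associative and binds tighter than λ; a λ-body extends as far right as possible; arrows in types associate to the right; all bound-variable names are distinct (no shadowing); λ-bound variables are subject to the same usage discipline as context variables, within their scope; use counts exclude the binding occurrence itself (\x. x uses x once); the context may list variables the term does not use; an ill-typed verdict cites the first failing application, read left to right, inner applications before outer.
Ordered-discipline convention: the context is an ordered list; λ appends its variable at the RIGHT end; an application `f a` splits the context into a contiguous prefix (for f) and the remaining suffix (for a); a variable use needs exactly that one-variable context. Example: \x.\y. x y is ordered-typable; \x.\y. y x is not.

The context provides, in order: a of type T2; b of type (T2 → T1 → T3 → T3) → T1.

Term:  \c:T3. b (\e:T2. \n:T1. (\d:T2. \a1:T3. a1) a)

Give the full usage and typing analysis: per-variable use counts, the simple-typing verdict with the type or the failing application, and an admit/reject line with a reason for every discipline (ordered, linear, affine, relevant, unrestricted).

counts: a ×1; b ×1; c [bound] ×0; e [bound] ×0; n [bound] ×0; d [bound] ×0; a1 [bound] ×1
use order (left to right): b, a1, a
typing: the term checks, with type T3 → T1
ordered ✗ (needs weakening: c, e, n, d unused)
linear ✗ (needs weakening: c, e, n, d unused)
affine ✓ (a, b, c, e, n, d, a1: no repeats, contraction unneeded)
relevant ✗ (needs weakening: c, e, n, d unused)
unrestricted ✓ (typability at T3 → T1 is all that's needed)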